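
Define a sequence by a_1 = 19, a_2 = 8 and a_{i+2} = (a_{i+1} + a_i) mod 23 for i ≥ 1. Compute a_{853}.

9

Computing terms: a_1 = 19, a_2 = 8, a_3 = 4, a_4 = 12, a_5 = 16, a_6 = 5, a_7 = 21, a_8 = 3, a_9 = 1, a_{10} = 4, a_{11} = 5, a_{12} = 9, a_{13} = 14, a_{14} = 0, a_{15} = 14, a_{16} = 14, a_{17} = 5, a_{18} = 19, a_{19} = 1, a_{20} = 20, a_{21} = 21, a_{22} = 18, a_{23} = 16, a_{24} = 11, a_{25} = 4, a_{26} = 15, a_{27} = 19, a_{28} = 11, a_{29} = 7, a_{30} = 18, a_{31} = 2, a_{32} = 20, a_{33} = 22, a_{34} = 19, a_{35} = 18, a_{36} = 14, a_{37} = 9, a_{38} = 0, a_{39} = 9, a_{40} = 9, a_{41} = 18, a_{42} = 4, a_{43} = 22, a_{44} = 3, a_{45} = 2, a_{46} = 5, a_{47} = 7, a_{48} = 12, a_{49} = 19, a_{50} = 8.
Since (a_{49}, a_{50}) = (a_1, a_2) = (19, 8) (two consecutive terms determine the rest), the sequence is periodic with period 48.
So a_{853} = a_{1 + ((853-1) mod 48)} = a_{37} = 9.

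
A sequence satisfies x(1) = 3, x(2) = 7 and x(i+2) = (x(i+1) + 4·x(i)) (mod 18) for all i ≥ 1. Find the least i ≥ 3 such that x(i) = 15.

5

We have x(1) = 3, x(2) = 7, x(3) = 1, x(4) = 11, x(5) = 15, x(6) = 5, x(7) = 11, x(8) = 13, x(9) = 3, x(10) = 1, x(11) = 13, x(12) = 17, x(13) = 15, x(14) = 11, x(15) = 17, x(16) = 7, x(17) = 3, x(18) = 13, x(19) = 7, x(20) = 5, x(21) = 15, x(22) = 17, x(23) = 5, x(24) = 1, x(25) = 3, x(26) = 7.
Since (x(25), x(26)) = (x(1), x(2)) = (3, 7) (two consecutive terms determine the rest), the sequence is periodic with period 24.
The value 15 first appears (with i ≥ 3) at x(5).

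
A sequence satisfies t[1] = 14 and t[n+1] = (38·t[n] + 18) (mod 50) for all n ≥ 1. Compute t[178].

We have t[1] = 14; t[2] = 0; t[3] = 18; t[4] = 2; t[5] = 44; t[6] = 40; t[7] = 38; t[8] = 12; t[9] = 24; t[10] = 30; t[11] = 8; t[12] = 22; t[13] = 4; t[14] = 20; t[15] = 28; t[16] = 32; t[17] = 34; t[18] = 10; t[19] = 48; t[20] = 42; t[21] = 14.
Since t[21] = t[1] = 14, the sequence is periodic with period 20.
So t[178] = t[1 + ((178-1) mod 20)] = t[18] = 10.

10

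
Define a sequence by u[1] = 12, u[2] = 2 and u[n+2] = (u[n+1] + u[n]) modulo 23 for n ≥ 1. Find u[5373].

Listing terms: u[1] = 12,  u[2] = 2,  u[3] = 14,  u[4] = 16,  u[5] = 7,  u[6] = 0,  u[7] = 7,  u[8] = 7,  u[9] = 14,  u[10] = 21,  u[11] = 12,  u[12] = 10,  u[13] = 22,  u[14] = 9,  u[15] = 8,  u[16] = 17,  u[17] = 2,  u[18] = 19,  u[19] = 21,  u[20] = 17,  u[21] = 15,  u[22] = 9,  u[23] = 1,  u[24] = 10,  u[25] = 11,  u[26] = 21,  u[27] = 9,  u[28] = 7,  u[29] = 16,  u[30] = 0,  u[31] = 16,  u[32] = 16,  u[33] = 9,  u[34] = 2,  u[35] = 11,  u[36] = 13,  u[37] = 1,  u[38] = 14,  u[39] = 15,  u[40] = 6,  u[41] = 21,  u[42] = 4,  u[43] = 2,  u[44] = 6,  u[45] = 8,  u[46] = 14,  u[47] = 22,  u[48] = 13,  u[49] = 12,  u[50] = 2.
The sequence repeats with period 48.
(5373 - 1) mod 48 = 44, so u[5373] = u[45] = 8.

8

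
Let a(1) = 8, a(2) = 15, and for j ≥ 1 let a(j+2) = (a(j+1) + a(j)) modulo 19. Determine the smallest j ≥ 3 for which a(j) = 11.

a(1) = 8, a(2) = 15, a(3) = 4, a(4) = 0, a(5) = 4, a(6) = 4, a(7) = 8, a(8) = 12, a(9) = 1, a(10) = 13, a(11) = 14, a(12) = 8, a(13) = 3, a(14) = 11, a(15) = 14, a(16) = 6, a(17) = 1, a(18) = 7, a(19) = 8, a(20) = 15.
Since (a(19), a(20)) = (a(1), a(2)) = (8, 15) (two consecutive terms determine the rest), the sequence is periodic with period 18.
The value 11 first appears (with j ≥ 3) at a(14).

14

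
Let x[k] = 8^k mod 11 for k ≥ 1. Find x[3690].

1

x[1] = 8; x[2] = 9; x[3] = 6; x[4] = 4; x[5] = 10; x[6] = 3; x[7] = 2; x[8] = 5; x[9] = 7; x[10] = 1; x[11] = 8.
Since x[11] = x[1] = 8, the sequence is periodic with period 10.
(3690 - 1) mod 10 = 9, so x[3690] = x[10] = 1.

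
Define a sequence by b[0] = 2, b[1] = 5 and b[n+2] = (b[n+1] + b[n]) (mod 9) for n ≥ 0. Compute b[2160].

2

We have b[0] = 2; b[1] = 5; b[2] = 7; b[3] = 3; b[4] = 1; b[5] = 4; b[6] = 5; b[7] = 0; b[8] = 5; b[9] = 5; b[10] = 1; b[11] = 6; b[12] = 7; b[13] = 4; b[14] = 2; b[15] = 6; b[16] = 8; b[17] = 5; b[18] = 4; b[19] = 0; b[20] = 4; b[21] = 4; b[22] = 8; b[23] = 3; b[24] = 2; b[25] = 5.
The sequence repeats with period 24.
(2160 - 0) mod 24 = 0, so b[2160] = b[0] = 2.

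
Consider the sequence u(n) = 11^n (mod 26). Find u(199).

u(0) = 1,  u(1) = 11,  u(2) = 17,  u(3) = 5,  u(4) = 3,  u(5) = 7,  u(6) = 25,  u(7) = 15,  u(8) = 9,  u(9) = 21,  u(10) = 23,  u(11) = 19,  u(12) = 1.
The sequence repeats with period 12.
(199 - 0) mod 12 = 7, so u(199) = u(7) = 15.

15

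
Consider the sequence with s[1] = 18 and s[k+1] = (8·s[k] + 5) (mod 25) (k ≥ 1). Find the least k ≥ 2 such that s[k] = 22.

Listing terms: s[1] = 18; s[2] = 24; s[3] = 22; s[4] = 6; s[5] = 3; s[6] = 4; s[7] = 12; s[8] = 1; s[9] = 13; s[10] = 9; s[11] = 2; s[12] = 21; s[13] = 23; s[14] = 14; s[15] = 17; s[16] = 16; s[17] = 8; s[18] = 19; s[19] = 7; s[20] = 11; s[21] = 18.
Since s[21] = s[1] = 18, the sequence is periodic with period 20.
The value 22 first appears (with k ≥ 2) at s[3].

3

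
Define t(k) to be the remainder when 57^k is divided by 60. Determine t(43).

We have t(1) = 57, t(2) = 9, t(3) = 33, t(4) = 21, t(5) = 57.
The sequence repeats with period 4.
So t(43) = t(1 + ((43-1) mod 4)) = t(3) = 33.

33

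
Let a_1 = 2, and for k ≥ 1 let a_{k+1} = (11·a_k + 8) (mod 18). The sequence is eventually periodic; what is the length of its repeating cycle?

Listing terms: a_1 = 2, a_2 = 12, a_3 = 14, a_4 = 0, a_5 = 8, a_6 = 6, a_7 = 2.
The sequence repeats with period 6.

6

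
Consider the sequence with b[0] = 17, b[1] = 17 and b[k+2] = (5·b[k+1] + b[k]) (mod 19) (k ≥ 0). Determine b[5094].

Listing terms: b[0] = 17; b[1] = 17; b[2] = 7; b[3] = 14; b[4] = 1; b[5] = 0; b[6] = 1; b[7] = 5; b[8] = 7; b[9] = 2; b[10] = 17; b[11] = 11; b[12] = 15; b[13] = 10; b[14] = 8; b[15] = 12; b[16] = 11; b[17] = 10; b[18] = 4; b[19] = 11; b[20] = 2; b[21] = 2; b[22] = 12; b[23] = 5; b[24] = 18; b[25] = 0; b[26] = 18; b[27] = 14; b[28] = 12; b[29] = 17; b[30] = 2; b[31] = 8; b[32] = 4; b[33] = 9; b[34] = 11; b[35] = 7; b[36] = 8; b[37] = 9; b[38] = 15; b[39] = 8; b[40] = 17; b[41] = 17.
The sequence repeats with period 40.
(5094 - 0) mod 40 = 14, so b[5094] = b[14] = 8.

8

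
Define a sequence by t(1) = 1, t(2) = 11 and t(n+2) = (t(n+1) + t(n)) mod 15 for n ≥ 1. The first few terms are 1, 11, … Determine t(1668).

t(1) = 1; t(2) = 11; t(3) = 12; t(4) = 8; t(5) = 5; t(6) = 13; t(7) = 3; t(8) = 1; t(9) = 4; t(10) = 5; t(11) = 9; t(12) = 14; t(13) = 8; t(14) = 7; t(15) = 0; t(16) = 7; t(17) = 7; t(18) = 14; t(19) = 6; t(20) = 5; t(21) = 11; t(22) = 1; t(23) = 12; t(24) = 13; t(25) = 10; t(26) = 8; t(27) = 3; t(28) = 11; t(29) = 14; t(30) = 10; t(31) = 9; t(32) = 4; t(33) = 13; t(34) = 2; t(35) = 0; t(36) = 2; t(37) = 2; t(38) = 4; t(39) = 6; t(40) = 10; t(41) = 1; t(42) = 11.
Since (t(41), t(42)) = (t(1), t(2)) = (1, 11) (two consecutive terms determine the rest), the sequence is periodic with period 40.
(1668 - 1) mod 40 = 27, so t(1668) = t(28) = 11.

11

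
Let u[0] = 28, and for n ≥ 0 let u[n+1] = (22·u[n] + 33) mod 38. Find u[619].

25

Computing terms: u[0] = 28,  u[1] = 3,  u[2] = 23,  u[3] = 7,  u[4] = 35,  u[5] = 5,  u[6] = 29,  u[7] = 25,  u[8] = 13,  u[9] = 15,  u[10] = 21,  u[11] = 1,  u[12] = 17,  u[13] = 27,  u[14] = 19,  u[15] = 33,  u[16] = 37,  u[17] = 11,  u[18] = 9,  u[19] = 3.
Since u[19] = u[1] = 3, the sequence is eventually periodic: after a pre-period of length 1 it cycles with period 18.
For n ≥ 1, u[n] depends only on (n - 1) mod 18. (619 - 1) mod 18 = 6, so u[619] = u[7] = 25.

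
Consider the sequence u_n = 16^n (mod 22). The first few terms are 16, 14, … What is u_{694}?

We have u_1 = 16; u_2 = 14; u_3 = 4; u_4 = 20; u_5 = 12; u_6 = 16.
The sequence repeats with period 5.
(694 - 1) mod 5 = 3, so u_{694} = u_4 = 20.

20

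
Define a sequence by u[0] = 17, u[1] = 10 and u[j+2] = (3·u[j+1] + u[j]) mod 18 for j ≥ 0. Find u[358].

14

Listing terms: u[0] = 17,  u[1] = 10,  u[2] = 11,  u[3] = 7,  u[4] = 14,  u[5] = 13,  u[6] = 17,  u[7] = 10.
The sequence repeats with period 6.
(358 - 0) mod 6 = 4, so u[358] = u[4] = 14.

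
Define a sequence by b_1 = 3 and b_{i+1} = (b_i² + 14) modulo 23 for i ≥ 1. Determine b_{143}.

0

Listing terms: b_1 = 3,  b_2 = 0,  b_3 = 14,  b_4 = 3.
Since b_4 = b_1 = 3, the sequence is periodic with period 3.
(143 - 1) mod 3 = 1, so b_{143} = b_2 = 0.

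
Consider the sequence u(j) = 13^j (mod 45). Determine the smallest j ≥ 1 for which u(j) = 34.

2

Listing terms: u(0) = 1; u(1) = 13; u(2) = 34; u(3) = 37; u(4) = 31; u(5) = 43; u(6) = 19; u(7) = 22; u(8) = 16; u(9) = 28; u(10) = 4; u(11) = 7; u(12) = 1.
The sequence repeats with period 12.
The value 34 first appears (with j ≥ 1) at u(2).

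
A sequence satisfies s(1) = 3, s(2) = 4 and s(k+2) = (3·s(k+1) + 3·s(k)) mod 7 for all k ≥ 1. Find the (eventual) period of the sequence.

42

Computing terms: s(1) = 3; s(2) = 4; s(3) = 0; s(4) = 5; s(5) = 1; s(6) = 4; s(7) = 1; s(8) = 1; s(9) = 6; s(10) = 0; s(11) = 4; s(12) = 5; s(13) = 6; s(14) = 5; s(15) = 5; s(16) = 2; s(17) = 0; s(18) = 6; s(19) = 4; s(20) = 2; s(21) = 4; s(22) = 4; s(23) = 3; s(24) = 0; s(25) = 2; s(26) = 6; s(27) = 3; s(28) = 6; s(29) = 6; s(30) = 1; s(31) = 0; s(32) = 3; s(33) = 2; s(34) = 1; s(35) = 2; s(36) = 2; s(37) = 5; s(38) = 0; s(39) = 1; s(40) = 3; s(41) = 5; s(42) = 3; s(43) = 3; s(44) = 4.
The sequence repeats with period 42.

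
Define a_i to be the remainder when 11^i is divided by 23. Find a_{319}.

a_0 = 1, a_1 = 11, a_2 = 6, a_3 = 20, a_4 = 13, a_5 = 5, a_6 = 9, a_7 = 7, a_8 = 8, a_9 = 19, a_{10} = 2, a_{11} = 22, a_{12} = 12, a_{13} = 17, a_{14} = 3, a_{15} = 10, a_{16} = 18, a_{17} = 14, a_{18} = 16, a_{19} = 15, a_{20} = 4, a_{21} = 21, a_{22} = 1.
Since a_{22} = a_0 = 1, the sequence is periodic with period 22.
So a_{319} = a_{0 + ((319-0) mod 22)} = a_{11} = 22.

22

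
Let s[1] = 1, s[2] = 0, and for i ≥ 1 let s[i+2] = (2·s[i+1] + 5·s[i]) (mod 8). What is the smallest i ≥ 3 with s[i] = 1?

7

Computing terms: s[1] = 1, s[2] = 0, s[3] = 5, s[4] = 2, s[5] = 5, s[6] = 4, s[7] = 1, s[8] = 6, s[9] = 1, s[10] = 0.
Since (s[9], s[10]) = (s[1], s[2]) = (1, 0) (two consecutive terms determine the rest), the sequence is periodic with period 8.
The value 1 first appears (with i ≥ 3) at s[7].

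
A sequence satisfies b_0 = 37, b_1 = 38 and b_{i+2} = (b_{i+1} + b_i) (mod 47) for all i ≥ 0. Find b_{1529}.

Listing terms: b_0 = 37,  b_1 = 38,  b_2 = 28,  b_3 = 19,  b_4 = 0,  b_5 = 19,  b_6 = 19,  b_7 = 38,  b_8 = 10,  b_9 = 1,  b_{10} = 11,  b_{11} = 12,  b_{12} = 23,  b_{13} = 35,  b_{14} = 11,  b_{15} = 46,  b_{16} = 10,  b_{17} = 9,  b_{18} = 19,  b_{19} = 28,  b_{20} = 0,  b_{21} = 28,  b_{22} = 28,  b_{23} = 9,  b_{24} = 37,  b_{25} = 46,  b_{26} = 36,  b_{27} = 35,  b_{28} = 24,  b_{29} = 12,  b_{30} = 36,  b_{31} = 1,  b_{32} = 37,  b_{33} = 38.
Since (b_{32}, b_{33}) = (b_0, b_1) = (37, 38) (two consecutive terms determine the rest), the sequence is periodic with period 32.
(1529 - 0) mod 32 = 25, so b_{1529} = b_{25} = 46.

46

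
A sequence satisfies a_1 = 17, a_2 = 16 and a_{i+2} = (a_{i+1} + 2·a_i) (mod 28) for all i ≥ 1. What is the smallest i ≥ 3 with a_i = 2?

8

Listing terms: a_1 = 17,  a_2 = 16,  a_3 = 22,  a_4 = 26,  a_5 = 14,  a_6 = 10,  a_7 = 10,  a_8 = 2,  a_9 = 22,  a_{10} = 26.
Since (a_9, a_{10}) = (a_3, a_4) = (22, 26) (two consecutive terms determine the rest), the sequence is eventually periodic: after a pre-period of length 2 it cycles with period 6.
The value 2 first appears (with i ≥ 3) at a_8.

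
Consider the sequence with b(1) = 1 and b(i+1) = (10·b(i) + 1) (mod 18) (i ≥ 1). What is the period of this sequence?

9

b(1) = 1, b(2) = 11, b(3) = 3, b(4) = 13, b(5) = 5, b(6) = 15, b(7) = 7, b(8) = 17, b(9) = 9, b(10) = 1.
The sequence repeats with period 9.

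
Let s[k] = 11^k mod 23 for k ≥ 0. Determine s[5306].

13

s[0] = 1, s[1] = 11, s[2] = 6, s[3] = 20, s[4] = 13, s[5] = 5, s[6] = 9, s[7] = 7, s[8] = 8, s[9] = 19, s[10] = 2, s[11] = 22, s[12] = 12, s[13] = 17, s[14] = 3, s[15] = 10, s[16] = 18, s[17] = 14, s[18] = 16, s[19] = 15, s[20] = 4, s[21] = 21, s[22] = 1.
The sequence repeats with period 22.
(5306 - 0) mod 22 = 4, so s[5306] = s[4] = 13.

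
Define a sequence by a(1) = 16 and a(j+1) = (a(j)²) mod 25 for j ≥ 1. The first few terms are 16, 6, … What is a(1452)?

Computing terms: a(1) = 16,  a(2) = 6,  a(3) = 11,  a(4) = 21,  a(5) = 16.
The sequence repeats with period 4.
(1452 - 1) mod 4 = 3, so a(1452) = a(4) = 21.

21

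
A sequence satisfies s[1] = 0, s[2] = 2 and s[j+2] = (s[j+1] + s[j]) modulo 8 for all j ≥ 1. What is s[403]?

0

Listing terms: s[1] = 0, s[2] = 2, s[3] = 2, s[4] = 4, s[5] = 6, s[6] = 2, s[7] = 0, s[8] = 2.
Since (s[7], s[8]) = (s[1], s[2]) = (0, 2) (two consecutive terms determine the rest), the sequence is periodic with period 6.
So s[403] = s[1 + ((403-1) mod 6)] = s[1] = 0.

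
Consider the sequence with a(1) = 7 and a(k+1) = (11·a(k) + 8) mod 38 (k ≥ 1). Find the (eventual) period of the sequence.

We have a(1) = 7; a(2) = 9; a(3) = 31; a(4) = 7.
The sequence repeats with period 3.

3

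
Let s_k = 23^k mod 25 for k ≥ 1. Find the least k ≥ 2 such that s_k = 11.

16

Computing terms: s_1 = 23; s_2 = 4; s_3 = 17; s_4 = 16; s_5 = 18; s_6 = 14; s_7 = 22; s_8 = 6; s_9 = 13; s_{10} = 24; s_{11} = 2; s_{12} = 21; s_{13} = 8; s_{14} = 9; s_{15} = 7; s_{16} = 11; s_{17} = 3; s_{18} = 19; s_{19} = 12; s_{20} = 1; s_{21} = 23.
Since s_{21} = s_1 = 23, the sequence is periodic with period 20.
The value 11 first appears (with k ≥ 2) at s_{16}.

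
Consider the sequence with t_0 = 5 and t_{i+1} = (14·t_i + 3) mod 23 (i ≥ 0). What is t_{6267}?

Computing terms: t_0 = 5, t_1 = 4, t_2 = 13, t_3 = 1, t_4 = 17, t_5 = 11, t_6 = 19, t_7 = 16, t_8 = 20, t_9 = 7, t_{10} = 9, t_{11} = 14, t_{12} = 15, t_{13} = 6, t_{14} = 18, t_{15} = 2, t_{16} = 8, t_{17} = 0, t_{18} = 3, t_{19} = 22, t_{20} = 12, t_{21} = 10, t_{22} = 5.
Since t_{22} = t_0 = 5, the sequence is periodic with period 22.
So t_{6267} = t_{0 + ((6267-0) mod 22)} = t_{19} = 22.

22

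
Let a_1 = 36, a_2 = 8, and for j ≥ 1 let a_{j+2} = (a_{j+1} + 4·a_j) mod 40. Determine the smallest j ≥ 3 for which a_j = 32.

We have a_1 = 36; a_2 = 8; a_3 = 32; a_4 = 24; a_5 = 32; a_6 = 8; a_7 = 16; a_8 = 8; a_9 = 32.
Since (a_8, a_9) = (a_2, a_3) = (8, 32) (two consecutive terms determine the rest), the sequence is eventually periodic: after a pre-period of length 1 it cycles with period 6.
The value 32 first appears (with j ≥ 3) at a_3.

3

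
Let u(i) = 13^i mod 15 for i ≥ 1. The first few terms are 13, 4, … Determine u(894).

u(1) = 13, u(2) = 4, u(3) = 7, u(4) = 1, u(5) = 13.
The sequence repeats with period 4.
(894 - 1) mod 4 = 1, so u(894) = u(2) = 4.

4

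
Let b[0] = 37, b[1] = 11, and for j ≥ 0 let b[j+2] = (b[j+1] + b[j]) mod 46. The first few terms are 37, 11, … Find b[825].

1

We have b[0] = 37,  b[1] = 11,  b[2] = 2,  b[3] = 13,  b[4] = 15,  b[5] = 28,  b[6] = 43,  b[7] = 25,  b[8] = 22,  b[9] = 1,  b[10] = 23,  b[11] = 24,  b[12] = 1,  b[13] = 25,  b[14] = 26,  b[15] = 5,  b[16] = 31,  b[17] = 36,  b[18] = 21,  b[19] = 11,  b[20] = 32,  b[21] = 43,  b[22] = 29,  b[23] = 26,  b[24] = 9,  b[25] = 35,  b[26] = 44,  b[27] = 33,  b[28] = 31,  b[29] = 18,  b[30] = 3,  b[31] = 21,  b[32] = 24,  b[33] = 45,  b[34] = 23,  b[35] = 22,  b[36] = 45,  b[37] = 21,  b[38] = 20,  b[39] = 41,  b[40] = 15,  b[41] = 10,  b[42] = 25,  b[43] = 35,  b[44] = 14,  b[45] = 3,  b[46] = 17,  b[47] = 20,  b[48] = 37,  b[49] = 11.
The sequence repeats with period 48.
(825 - 0) mod 48 = 9, so b[825] = b[9] = 1.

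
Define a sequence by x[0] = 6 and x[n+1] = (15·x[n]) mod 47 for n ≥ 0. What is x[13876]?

42

Listing terms: x[0] = 6, x[1] = 43, x[2] = 34, x[3] = 40, x[4] = 36, x[5] = 23, x[6] = 16, x[7] = 5, x[8] = 28, x[9] = 44, x[10] = 2, x[11] = 30, x[12] = 27, x[13] = 29, x[14] = 12, x[15] = 39, x[16] = 21, x[17] = 33, x[18] = 25, x[19] = 46, x[20] = 32, x[21] = 10, x[22] = 9, x[23] = 41, x[24] = 4, x[25] = 13, x[26] = 7, x[27] = 11, x[28] = 24, x[29] = 31, x[30] = 42, x[31] = 19, x[32] = 3, x[33] = 45, x[34] = 17, x[35] = 20, x[36] = 18, x[37] = 35, x[38] = 8, x[39] = 26, x[40] = 14, x[41] = 22, x[42] = 1, x[43] = 15, x[44] = 37, x[45] = 38, x[46] = 6.
Since x[46] = x[0] = 6, the sequence is periodic with period 46.
So x[13876] = x[0 + ((13876-0) mod 46)] = x[30] = 42.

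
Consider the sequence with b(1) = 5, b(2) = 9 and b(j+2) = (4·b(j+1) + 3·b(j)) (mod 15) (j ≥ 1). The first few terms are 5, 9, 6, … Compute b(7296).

Computing terms: b(1) = 5; b(2) = 9; b(3) = 6; b(4) = 6; b(5) = 12; b(6) = 6; b(7) = 0; b(8) = 3; b(9) = 12; b(10) = 12; b(11) = 9; b(12) = 12; b(13) = 0; b(14) = 6; b(15) = 9; b(16) = 9; b(17) = 3; b(18) = 9; b(19) = 0; b(20) = 12; b(21) = 3; b(22) = 3; b(23) = 6; b(24) = 3; b(25) = 0; b(26) = 9; b(27) = 6.
Since (b(26), b(27)) = (b(2), b(3)) = (9, 6) (two consecutive terms determine the rest), the sequence is eventually periodic: after a pre-period of length 1 it cycles with period 24.
For j ≥ 2, b(j) depends only on (j - 2) mod 24. (7296 - 2) mod 24 = 22, so b(7296) = b(24) = 3.

3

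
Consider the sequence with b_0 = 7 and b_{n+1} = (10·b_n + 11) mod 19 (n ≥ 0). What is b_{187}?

We have b_0 = 7; b_1 = 5; b_2 = 4; b_3 = 13; b_4 = 8; b_5 = 15; b_6 = 9; b_7 = 6; b_8 = 14; b_9 = 18; b_{10} = 1; b_{11} = 2; b_{12} = 12; b_{13} = 17; b_{14} = 10; b_{15} = 16; b_{16} = 0; b_{17} = 11; b_{18} = 7.
The sequence repeats with period 18.
So b_{187} = b_{0 + ((187-0) mod 18)} = b_7 = 6.

6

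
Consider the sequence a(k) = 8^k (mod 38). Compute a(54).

We have a(0) = 1,  a(1) = 8,  a(2) = 26,  a(3) = 18,  a(4) = 30,  a(5) = 12,  a(6) = 20,  a(7) = 8.
Since a(7) = a(1) = 8, the sequence is eventually periodic: after a pre-period of length 1 it cycles with period 6.
For k ≥ 1, a(k) depends only on (k - 1) mod 6. (54 - 1) mod 6 = 5, so a(54) = a(6) = 20.

20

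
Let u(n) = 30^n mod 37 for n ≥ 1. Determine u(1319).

28

Computing terms: u(1) = 30, u(2) = 12, u(3) = 27, u(4) = 33, u(5) = 28, u(6) = 26, u(7) = 3, u(8) = 16, u(9) = 36, u(10) = 7, u(11) = 25, u(12) = 10, u(13) = 4, u(14) = 9, u(15) = 11, u(16) = 34, u(17) = 21, u(18) = 1, u(19) = 30.
Since u(19) = u(1) = 30, the sequence is periodic with period 18.
So u(1319) = u(1 + ((1319-1) mod 18)) = u(5) = 28.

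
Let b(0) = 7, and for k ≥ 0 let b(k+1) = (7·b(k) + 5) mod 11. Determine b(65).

6

Listing terms: b(0) = 7, b(1) = 10, b(2) = 9, b(3) = 2, b(4) = 8, b(5) = 6, b(6) = 3, b(7) = 4, b(8) = 0, b(9) = 5, b(10) = 7.
Since b(10) = b(0) = 7, the sequence is periodic with period 10.
(65 - 0) mod 10 = 5, so b(65) = b(5) = 6.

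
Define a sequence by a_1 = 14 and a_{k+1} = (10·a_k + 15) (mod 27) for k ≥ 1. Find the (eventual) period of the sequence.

9

a_1 = 14; a_2 = 20; a_3 = 26; a_4 = 5; a_5 = 11; a_6 = 17; a_7 = 23; a_8 = 2; a_9 = 8; a_{10} = 14.
Since a_{10} = a_1 = 14, the sequence is periodic with period 9.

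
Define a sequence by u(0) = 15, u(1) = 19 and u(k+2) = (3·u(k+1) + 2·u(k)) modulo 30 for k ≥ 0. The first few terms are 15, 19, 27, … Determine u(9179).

23

Computing terms: u(0) = 15; u(1) = 19; u(2) = 27; u(3) = 29; u(4) = 21; u(5) = 1; u(6) = 15; u(7) = 17; u(8) = 21; u(9) = 7; u(10) = 3; u(11) = 23; u(12) = 15; u(13) = 1; u(14) = 3; u(15) = 11; u(16) = 9; u(17) = 19; u(18) = 15; u(19) = 23; u(20) = 9; u(21) = 13; u(22) = 27; u(23) = 17; u(24) = 15; u(25) = 19.
The sequence repeats with period 24.
So u(9179) = u(0 + ((9179-0) mod 24)) = u(11) = 23.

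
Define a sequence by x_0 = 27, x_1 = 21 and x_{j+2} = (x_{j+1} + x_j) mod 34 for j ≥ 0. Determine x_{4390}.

Listing terms: x_0 = 27; x_1 = 21; x_2 = 14; x_3 = 1; x_4 = 15; x_5 = 16; x_6 = 31; x_7 = 13; x_8 = 10; x_9 = 23; x_{10} = 33; x_{11} = 22; x_{12} = 21; x_{13} = 9; x_{14} = 30; x_{15} = 5; x_{16} = 1; x_{17} = 6; x_{18} = 7; x_{19} = 13; x_{20} = 20; x_{21} = 33; x_{22} = 19; x_{23} = 18; x_{24} = 3; x_{25} = 21; x_{26} = 24; x_{27} = 11; x_{28} = 1; x_{29} = 12; x_{30} = 13; x_{31} = 25; x_{32} = 4; x_{33} = 29; x_{34} = 33; x_{35} = 28; x_{36} = 27; x_{37} = 21.
The sequence repeats with period 36.
So x_{4390} = x_{0 + ((4390-0) mod 36)} = x_{34} = 33.

33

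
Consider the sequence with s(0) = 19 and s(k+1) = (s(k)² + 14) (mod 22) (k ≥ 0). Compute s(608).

15

s(0) = 19, s(1) = 1, s(2) = 15, s(3) = 19.
Since s(3) = s(0) = 19, the sequence is periodic with period 3.
So s(608) = s(0 + ((608-0) mod 3)) = s(2) = 15.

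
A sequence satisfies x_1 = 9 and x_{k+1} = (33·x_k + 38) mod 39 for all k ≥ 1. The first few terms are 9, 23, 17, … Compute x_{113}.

We have x_1 = 9; x_2 = 23; x_3 = 17; x_4 = 14; x_5 = 32; x_6 = 2; x_7 = 26; x_8 = 38; x_9 = 5; x_{10} = 8; x_{11} = 29; x_{12} = 20; x_{13} = 35; x_{14} = 23.
Since x_{14} = x_2 = 23, the sequence is eventually periodic: after a pre-period of length 1 it cycles with period 12.
For k ≥ 2, x_k depends only on (k - 2) mod 12. (113 - 2) mod 12 = 3, so x_{113} = x_5 = 32.

32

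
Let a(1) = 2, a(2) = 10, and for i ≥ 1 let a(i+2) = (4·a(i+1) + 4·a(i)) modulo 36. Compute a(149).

Computing terms: a(1) = 2; a(2) = 10; a(3) = 12; a(4) = 16; a(5) = 4; a(6) = 8; a(7) = 12; a(8) = 8; a(9) = 8; a(10) = 28; a(11) = 0; a(12) = 4; a(13) = 16; a(14) = 8; a(15) = 24; a(16) = 20; a(17) = 32; a(18) = 28; a(19) = 24; a(20) = 28; a(21) = 28; a(22) = 8; a(23) = 0; a(24) = 32; a(25) = 20; a(26) = 28; a(27) = 12; a(28) = 16.
Since (a(27), a(28)) = (a(3), a(4)) = (12, 16) (two consecutive terms determine the rest), the sequence is eventually periodic: after a pre-period of length 2 it cycles with period 24.
For i ≥ 3, a(i) depends only on (i - 3) mod 24. (149 - 3) mod 24 = 2, so a(149) = a(5) = 4.

4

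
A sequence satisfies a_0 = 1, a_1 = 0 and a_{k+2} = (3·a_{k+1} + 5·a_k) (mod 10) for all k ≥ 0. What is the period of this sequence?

3

Computing terms: a_0 = 1, a_1 = 0, a_2 = 5, a_3 = 5, a_4 = 0, a_5 = 5.
Since (a_4, a_5) = (a_1, a_2) = (0, 5) (two consecutive terms determine the rest), the sequence is eventually periodic: after a pre-period of length 1 it cycles with period 3.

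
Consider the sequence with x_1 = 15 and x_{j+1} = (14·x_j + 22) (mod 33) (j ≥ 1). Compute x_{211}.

Listing terms: x_1 = 15,  x_2 = 1,  x_3 = 3,  x_4 = 31,  x_5 = 27,  x_6 = 4,  x_7 = 12,  x_8 = 25,  x_9 = 9,  x_{10} = 16,  x_{11} = 15.
Since x_{11} = x_1 = 15, the sequence is periodic with period 10.
(211 - 1) mod 10 = 0, so x_{211} = x_1 = 15.

15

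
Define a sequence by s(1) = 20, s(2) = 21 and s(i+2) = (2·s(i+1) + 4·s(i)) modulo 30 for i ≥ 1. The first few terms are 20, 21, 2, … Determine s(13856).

Computing terms: s(1) = 20,  s(2) = 21,  s(3) = 2,  s(4) = 28,  s(5) = 4,  s(6) = 0,  s(7) = 16,  s(8) = 2,  s(9) = 8,  s(10) = 24,  s(11) = 20,  s(12) = 16,  s(13) = 22,  s(14) = 18,  s(15) = 4,  s(16) = 20,  s(17) = 26,  s(18) = 12,  s(19) = 8,  s(20) = 4,  s(21) = 10,  s(22) = 6,  s(23) = 22,  s(24) = 8,  s(25) = 14,  s(26) = 0,  s(27) = 26,  s(28) = 22,  s(29) = 28,  s(30) = 24,  s(31) = 10,  s(32) = 26,  s(33) = 2,  s(34) = 18,  s(35) = 14,  s(36) = 10,  s(37) = 16,  s(38) = 12,  s(39) = 28,  s(40) = 14,  s(41) = 20,  s(42) = 6,  s(43) = 2,  s(44) = 28.
Since (s(43), s(44)) = (s(3), s(4)) = (2, 28) (two consecutive terms determine the rest), the sequence is eventually periodic: after a pre-period of length 2 it cycles with period 40.
For i ≥ 3, s(i) depends only on (i - 3) mod 40. (13856 - 3) mod 40 = 13, so s(13856) = s(16) = 20.

20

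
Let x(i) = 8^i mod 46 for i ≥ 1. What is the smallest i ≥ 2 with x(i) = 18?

2

Computing terms: x(1) = 8; x(2) = 18; x(3) = 6; x(4) = 2; x(5) = 16; x(6) = 36; x(7) = 12; x(8) = 4; x(9) = 32; x(10) = 26; x(11) = 24; x(12) = 8.
The sequence repeats with period 11.
The value 18 first appears (with i ≥ 2) at x(2).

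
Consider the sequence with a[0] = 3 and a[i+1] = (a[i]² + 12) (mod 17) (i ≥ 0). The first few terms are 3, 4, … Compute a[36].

14

We have a[0] = 3, a[1] = 4, a[2] = 11, a[3] = 14, a[4] = 4.
Since a[4] = a[1] = 4, the sequence is eventually periodic: after a pre-period of length 1 it cycles with period 3.
For i ≥ 1, a[i] depends only on (i - 1) mod 3. (36 - 1) mod 3 = 2, so a[36] = a[3] = 14.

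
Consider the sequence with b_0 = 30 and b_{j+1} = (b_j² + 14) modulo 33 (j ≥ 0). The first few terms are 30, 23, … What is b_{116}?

We have b_0 = 30,  b_1 = 23,  b_2 = 15,  b_3 = 8,  b_4 = 12,  b_5 = 26,  b_6 = 30.
The sequence repeats with period 6.
(116 - 0) mod 6 = 2, so b_{116} = b_2 = 15.

15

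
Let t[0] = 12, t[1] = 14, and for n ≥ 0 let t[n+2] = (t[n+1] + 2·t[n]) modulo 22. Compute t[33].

0

Computing terms: t[0] = 12, t[1] = 14, t[2] = 16, t[3] = 0, t[4] = 10, t[5] = 10, t[6] = 8, t[7] = 6, t[8] = 0, t[9] = 12, t[10] = 12, t[11] = 14.
The sequence repeats with period 10.
So t[33] = t[0 + ((33-0) mod 10)] = t[3] = 0.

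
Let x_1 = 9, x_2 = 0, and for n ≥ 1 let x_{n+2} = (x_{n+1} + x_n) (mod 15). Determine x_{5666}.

Listing terms: x_1 = 9, x_2 = 0, x_3 = 9, x_4 = 9, x_5 = 3, x_6 = 12, x_7 = 0, x_8 = 12, x_9 = 12, x_{10} = 9, x_{11} = 6, x_{12} = 0, x_{13} = 6, x_{14} = 6, x_{15} = 12, x_{16} = 3, x_{17} = 0, x_{18} = 3, x_{19} = 3, x_{20} = 6, x_{21} = 9, x_{22} = 0.
Since (x_{21}, x_{22}) = (x_1, x_2) = (9, 0) (two consecutive terms determine the rest), the sequence is periodic with period 20.
So x_{5666} = x_{1 + ((5666-1) mod 20)} = x_6 = 12.

12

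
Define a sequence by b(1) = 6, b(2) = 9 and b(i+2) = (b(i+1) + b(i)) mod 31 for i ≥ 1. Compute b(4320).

3

Computing terms: b(1) = 6,  b(2) = 9,  b(3) = 15,  b(4) = 24,  b(5) = 8,  b(6) = 1,  b(7) = 9,  b(8) = 10,  b(9) = 19,  b(10) = 29,  b(11) = 17,  b(12) = 15,  b(13) = 1,  b(14) = 16,  b(15) = 17,  b(16) = 2,  b(17) = 19,  b(18) = 21,  b(19) = 9,  b(20) = 30,  b(21) = 8,  b(22) = 7,  b(23) = 15,  b(24) = 22,  b(25) = 6,  b(26) = 28,  b(27) = 3,  b(28) = 0,  b(29) = 3,  b(30) = 3,  b(31) = 6,  b(32) = 9.
The sequence repeats with period 30.
So b(4320) = b(1 + ((4320-1) mod 30)) = b(30) = 3.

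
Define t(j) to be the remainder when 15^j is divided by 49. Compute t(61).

22

Computing terms: t(1) = 15, t(2) = 29, t(3) = 43, t(4) = 8, t(5) = 22, t(6) = 36, t(7) = 1, t(8) = 15.
Since t(8) = t(1) = 15, the sequence is periodic with period 7.
So t(61) = t(1 + ((61-1) mod 7)) = t(5) = 22.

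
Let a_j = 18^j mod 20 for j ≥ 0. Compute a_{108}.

Listing terms: a_0 = 1,  a_1 = 18,  a_2 = 4,  a_3 = 12,  a_4 = 16,  a_5 = 8,  a_6 = 4.
Since a_6 = a_2 = 4, the sequence is eventually periodic: after a pre-period of length 2 it cycles with period 4.
For j ≥ 2, a_j depends only on (j - 2) mod 4. (108 - 2) mod 4 = 2, so a_{108} = a_4 = 16.

16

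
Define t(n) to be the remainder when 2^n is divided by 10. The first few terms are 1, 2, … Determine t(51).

8

Computing terms: t(0) = 1,  t(1) = 2,  t(2) = 4,  t(3) = 8,  t(4) = 6,  t(5) = 2.
Since t(5) = t(1) = 2, the sequence is eventually periodic: after a pre-period of length 1 it cycles with period 4.
For n ≥ 1, t(n) depends only on (n - 1) mod 4. (51 - 1) mod 4 = 2, so t(51) = t(3) = 8.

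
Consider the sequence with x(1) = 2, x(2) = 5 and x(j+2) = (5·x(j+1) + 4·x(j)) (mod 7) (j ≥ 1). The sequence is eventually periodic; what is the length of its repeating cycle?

Computing terms: x(1) = 2, x(2) = 5, x(3) = 5, x(4) = 3, x(5) = 0, x(6) = 5, x(7) = 4, x(8) = 5, x(9) = 6, x(10) = 1, x(11) = 1, x(12) = 2, x(13) = 0, x(14) = 1, x(15) = 5, x(16) = 1, x(17) = 4, x(18) = 3, x(19) = 3, x(20) = 6, x(21) = 0, x(22) = 3, x(23) = 1, x(24) = 3, x(25) = 5, x(26) = 2, x(27) = 2, x(28) = 4, x(29) = 0, x(30) = 2, x(31) = 3, x(32) = 2, x(33) = 1, x(34) = 6, x(35) = 6, x(36) = 5, x(37) = 0, x(38) = 6, x(39) = 2, x(40) = 6, x(41) = 3, x(42) = 4, x(43) = 4, x(44) = 1, x(45) = 0, x(46) = 4, x(47) = 6, x(48) = 4, x(49) = 2, x(50) = 5.
Since (x(49), x(50)) = (x(1), x(2)) = (2, 5) (two consecutive terms determine the rest), the sequence is periodic with period 48.

48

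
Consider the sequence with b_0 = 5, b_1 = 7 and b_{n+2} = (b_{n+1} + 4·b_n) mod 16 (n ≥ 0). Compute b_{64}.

We have b_0 = 5, b_1 = 7, b_2 = 11, b_3 = 7, b_4 = 3, b_5 = 15, b_6 = 11, b_7 = 7.
Since (b_6, b_7) = (b_2, b_3) = (11, 7) (two consecutive terms determine the rest), the sequence is eventually periodic: after a pre-period of length 2 it cycles with period 4.
For n ≥ 2, b_n depends only on (n - 2) mod 4. (64 - 2) mod 4 = 2, so b_{64} = b_4 = 3.

3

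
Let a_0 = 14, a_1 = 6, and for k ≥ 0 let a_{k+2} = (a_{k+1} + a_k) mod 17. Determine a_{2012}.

1

Computing terms: a_0 = 14; a_1 = 6; a_2 = 3; a_3 = 9; a_4 = 12; a_5 = 4; a_6 = 16; a_7 = 3; a_8 = 2; a_9 = 5; a_{10} = 7; a_{11} = 12; a_{12} = 2; a_{13} = 14; a_{14} = 16; a_{15} = 13; a_{16} = 12; a_{17} = 8; a_{18} = 3; a_{19} = 11; a_{20} = 14; a_{21} = 8; a_{22} = 5; a_{23} = 13; a_{24} = 1; a_{25} = 14; a_{26} = 15; a_{27} = 12; a_{28} = 10; a_{29} = 5; a_{30} = 15; a_{31} = 3; a_{32} = 1; a_{33} = 4; a_{34} = 5; a_{35} = 9; a_{36} = 14; a_{37} = 6.
The sequence repeats with period 36.
(2012 - 0) mod 36 = 32, so a_{2012} = a_{32} = 1.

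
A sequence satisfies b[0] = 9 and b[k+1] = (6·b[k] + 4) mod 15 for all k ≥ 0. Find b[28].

1

b[0] = 9; b[1] = 13; b[2] = 7; b[3] = 1; b[4] = 10; b[5] = 4; b[6] = 13.
Since b[6] = b[1] = 13, the sequence is eventually periodic: after a pre-period of length 1 it cycles with period 5.
For k ≥ 1, b[k] depends only on (k - 1) mod 5. (28 - 1) mod 5 = 2, so b[28] = b[3] = 1.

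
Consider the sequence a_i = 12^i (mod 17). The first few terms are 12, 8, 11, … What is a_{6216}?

We have a_1 = 12; a_2 = 8; a_3 = 11; a_4 = 13; a_5 = 3; a_6 = 2; a_7 = 7; a_8 = 16; a_9 = 5; a_{10} = 9; a_{11} = 6; a_{12} = 4; a_{13} = 14; a_{14} = 15; a_{15} = 10; a_{16} = 1; a_{17} = 12.
The sequence repeats with period 16.
So a_{6216} = a_{1 + ((6216-1) mod 16)} = a_8 = 16.

16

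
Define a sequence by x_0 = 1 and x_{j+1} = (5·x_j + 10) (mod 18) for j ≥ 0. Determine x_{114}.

Computing terms: x_0 = 1, x_1 = 15, x_2 = 13, x_3 = 3, x_4 = 7, x_5 = 9, x_6 = 1.
The sequence repeats with period 6.
(114 - 0) mod 6 = 0, so x_{114} = x_0 = 1.

1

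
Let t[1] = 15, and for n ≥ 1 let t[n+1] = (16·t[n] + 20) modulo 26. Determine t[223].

2

We have t[1] = 15; t[2] = 0; t[3] = 20; t[4] = 2; t[5] = 0.
Since t[5] = t[2] = 0, the sequence is eventually periodic: after a pre-period of length 1 it cycles with period 3.
For n ≥ 2, t[n] depends only on (n - 2) mod 3. (223 - 2) mod 3 = 2, so t[223] = t[4] = 2.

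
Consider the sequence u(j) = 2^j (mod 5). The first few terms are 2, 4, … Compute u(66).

4

We have u(1) = 2, u(2) = 4, u(3) = 3, u(4) = 1, u(5) = 2.
The sequence repeats with period 4.
So u(66) = u(1 + ((66-1) mod 4)) = u(2) = 4.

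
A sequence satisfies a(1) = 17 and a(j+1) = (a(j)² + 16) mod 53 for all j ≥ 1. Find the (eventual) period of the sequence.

We have a(1) = 17; a(2) = 40; a(3) = 26; a(4) = 3; a(5) = 25; a(6) = 5; a(7) = 41; a(8) = 1; a(9) = 17.
The sequence repeats with period 8.

8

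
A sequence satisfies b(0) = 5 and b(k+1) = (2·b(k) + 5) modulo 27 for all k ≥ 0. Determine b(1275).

Computing terms: b(0) = 5, b(1) = 15, b(2) = 8, b(3) = 21, b(4) = 20, b(5) = 18, b(6) = 14, b(7) = 6, b(8) = 17, b(9) = 12, b(10) = 2, b(11) = 9, b(12) = 23, b(13) = 24, b(14) = 26, b(15) = 3, b(16) = 11, b(17) = 0, b(18) = 5.
Since b(18) = b(0) = 5, the sequence is periodic with period 18.
So b(1275) = b(0 + ((1275-0) mod 18)) = b(15) = 3.

3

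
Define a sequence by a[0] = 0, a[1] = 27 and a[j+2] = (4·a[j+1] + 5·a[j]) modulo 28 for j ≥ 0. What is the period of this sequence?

Computing terms: a[0] = 0,  a[1] = 27,  a[2] = 24,  a[3] = 7,  a[4] = 8,  a[5] = 11,  a[6] = 0,  a[7] = 27.
Since (a[6], a[7]) = (a[0], a[1]) = (0, 27) (two consecutive terms determine the rest), the sequence is periodic with period 6.

6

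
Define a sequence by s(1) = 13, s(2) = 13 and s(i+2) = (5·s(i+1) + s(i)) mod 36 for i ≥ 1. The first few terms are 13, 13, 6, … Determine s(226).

31

We have s(1) = 13; s(2) = 13; s(3) = 6; s(4) = 7; s(5) = 5; s(6) = 32; s(7) = 21; s(8) = 29; s(9) = 22; s(10) = 31; s(11) = 33; s(12) = 16; s(13) = 5; s(14) = 5; s(15) = 30; s(16) = 11; s(17) = 13; s(18) = 4; s(19) = 33; s(20) = 25; s(21) = 14; s(22) = 23; s(23) = 21; s(24) = 20; s(25) = 13; s(26) = 13.
The sequence repeats with period 24.
So s(226) = s(1 + ((226-1) mod 24)) = s(10) = 31.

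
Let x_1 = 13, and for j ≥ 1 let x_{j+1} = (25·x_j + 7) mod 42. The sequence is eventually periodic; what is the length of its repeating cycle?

6

We have x_1 = 13; x_2 = 38; x_3 = 33; x_4 = 34; x_5 = 17; x_6 = 12; x_7 = 13.
Since x_7 = x_1 = 13, the sequence is periodic with period 6.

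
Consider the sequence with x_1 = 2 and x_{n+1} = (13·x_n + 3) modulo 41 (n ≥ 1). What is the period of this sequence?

Listing terms: x_1 = 2, x_2 = 29, x_3 = 11, x_4 = 23, x_5 = 15, x_6 = 34, x_7 = 35, x_8 = 7, x_9 = 12, x_{10} = 36, x_{11} = 20, x_{12} = 17, x_{13} = 19, x_{14} = 4, x_{15} = 14, x_{16} = 21, x_{17} = 30, x_{18} = 24, x_{19} = 28, x_{20} = 39, x_{21} = 18, x_{22} = 32, x_{23} = 9, x_{24} = 38, x_{25} = 5, x_{26} = 27, x_{27} = 26, x_{28} = 13, x_{29} = 8, x_{30} = 25, x_{31} = 0, x_{32} = 3, x_{33} = 1, x_{34} = 16, x_{35} = 6, x_{36} = 40, x_{37} = 31, x_{38} = 37, x_{39} = 33, x_{40} = 22, x_{41} = 2.
The sequence repeats with period 40.

40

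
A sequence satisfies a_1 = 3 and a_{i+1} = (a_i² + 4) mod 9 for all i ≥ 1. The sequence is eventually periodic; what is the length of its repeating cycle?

We have a_1 = 3, a_2 = 4, a_3 = 2, a_4 = 8, a_5 = 5, a_6 = 2.
Since a_6 = a_3 = 2, the sequence is eventually periodic: after a pre-period of length 2 it cycles with period 3.

3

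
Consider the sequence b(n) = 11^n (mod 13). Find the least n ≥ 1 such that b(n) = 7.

We have b(0) = 1; b(1) = 11; b(2) = 4; b(3) = 5; b(4) = 3; b(5) = 7; b(6) = 12; b(7) = 2; b(8) = 9; b(9) = 8; b(10) = 10; b(11) = 6; b(12) = 1.
The sequence repeats with period 12.
The value 7 first appears (with n ≥ 1) at b(5).

5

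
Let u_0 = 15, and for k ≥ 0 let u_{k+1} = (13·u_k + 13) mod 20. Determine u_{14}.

We have u_0 = 15, u_1 = 8, u_2 = 17, u_3 = 14, u_4 = 15.
Since u_4 = u_0 = 15, the sequence is periodic with period 4.
So u_{14} = u_{0 + ((14-0) mod 4)} = u_2 = 17.

17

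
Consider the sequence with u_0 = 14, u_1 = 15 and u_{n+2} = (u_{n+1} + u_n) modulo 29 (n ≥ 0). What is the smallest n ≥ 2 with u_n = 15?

Computing terms: u_0 = 14; u_1 = 15; u_2 = 0; u_3 = 15; u_4 = 15; u_5 = 1; u_6 = 16; u_7 = 17; u_8 = 4; u_9 = 21; u_{10} = 25; u_{11} = 17; u_{12} = 13; u_{13} = 1; u_{14} = 14; u_{15} = 15.
Since (u_{14}, u_{15}) = (u_0, u_1) = (14, 15) (two consecutive terms determine the rest), the sequence is periodic with period 14.
The value 15 first appears (with n ≥ 2) at u_3.

3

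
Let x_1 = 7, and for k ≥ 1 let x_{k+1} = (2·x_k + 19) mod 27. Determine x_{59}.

19

x_1 = 7; x_2 = 6; x_3 = 4; x_4 = 0; x_5 = 19; x_6 = 3; x_7 = 25; x_8 = 15; x_9 = 22; x_{10} = 9; x_{11} = 10; x_{12} = 12; x_{13} = 16; x_{14} = 24; x_{15} = 13; x_{16} = 18; x_{17} = 1; x_{18} = 21; x_{19} = 7.
Since x_{19} = x_1 = 7, the sequence is periodic with period 18.
So x_{59} = x_{1 + ((59-1) mod 18)} = x_5 = 19.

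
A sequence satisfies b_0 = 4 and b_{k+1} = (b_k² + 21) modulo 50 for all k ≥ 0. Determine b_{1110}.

Listing terms: b_0 = 4,  b_1 = 37,  b_2 = 40,  b_3 = 21,  b_4 = 12,  b_5 = 15,  b_6 = 46,  b_7 = 37.
Since b_7 = b_1 = 37, the sequence is eventually periodic: after a pre-period of length 1 it cycles with period 6.
For k ≥ 1, b_k depends only on (k - 1) mod 6. (1110 - 1) mod 6 = 5, so b_{1110} = b_6 = 46.

46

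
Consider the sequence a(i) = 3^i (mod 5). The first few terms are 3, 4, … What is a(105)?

3

Computing terms: a(1) = 3, a(2) = 4, a(3) = 2, a(4) = 1, a(5) = 3.
Since a(5) = a(1) = 3, the sequence is periodic with period 4.
(105 - 1) mod 4 = 0, so a(105) = a(1) = 3.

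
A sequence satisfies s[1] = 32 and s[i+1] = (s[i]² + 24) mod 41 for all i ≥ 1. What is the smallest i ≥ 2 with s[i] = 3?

We have s[1] = 32,  s[2] = 23,  s[3] = 20,  s[4] = 14,  s[5] = 15,  s[6] = 3,  s[7] = 33,  s[8] = 6,  s[9] = 19,  s[10] = 16,  s[11] = 34,  s[12] = 32.
Since s[12] = s[1] = 32, the sequence is periodic with period 11.
The value 3 first appears (with i ≥ 2) at s[6].

6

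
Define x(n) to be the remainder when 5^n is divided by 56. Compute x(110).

Computing terms: x(0) = 1,  x(1) = 5,  x(2) = 25,  x(3) = 13,  x(4) = 9,  x(5) = 45,  x(6) = 1.
Since x(6) = x(0) = 1, the sequence is periodic with period 6.
So x(110) = x(0 + ((110-0) mod 6)) = x(2) = 25.

25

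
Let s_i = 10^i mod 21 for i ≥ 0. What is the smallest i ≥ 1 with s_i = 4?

Computing terms: s_0 = 1,  s_1 = 10,  s_2 = 16,  s_3 = 13,  s_4 = 4,  s_5 = 19,  s_6 = 1.
The sequence repeats with period 6.
The value 4 first appears (with i ≥ 1) at s_4.

4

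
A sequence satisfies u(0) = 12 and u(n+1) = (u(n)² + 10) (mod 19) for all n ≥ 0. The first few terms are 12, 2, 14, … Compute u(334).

Listing terms: u(0) = 12,  u(1) = 2,  u(2) = 14,  u(3) = 16,  u(4) = 0,  u(5) = 10,  u(6) = 15,  u(7) = 7,  u(8) = 2.
Since u(8) = u(1) = 2, the sequence is eventually periodic: after a pre-period of length 1 it cycles with period 7.
For n ≥ 1, u(n) depends only on (n - 1) mod 7. (334 - 1) mod 7 = 4, so u(334) = u(5) = 10.

10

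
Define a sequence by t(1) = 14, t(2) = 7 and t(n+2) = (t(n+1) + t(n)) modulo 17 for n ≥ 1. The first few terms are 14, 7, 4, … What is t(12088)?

Listing terms: t(1) = 14,  t(2) = 7,  t(3) = 4,  t(4) = 11,  t(5) = 15,  t(6) = 9,  t(7) = 7,  t(8) = 16,  t(9) = 6,  t(10) = 5,  t(11) = 11,  t(12) = 16,  t(13) = 10,  t(14) = 9,  t(15) = 2,  t(16) = 11,  t(17) = 13,  t(18) = 7,  t(19) = 3,  t(20) = 10,  t(21) = 13,  t(22) = 6,  t(23) = 2,  t(24) = 8,  t(25) = 10,  t(26) = 1,  t(27) = 11,  t(28) = 12,  t(29) = 6,  t(30) = 1,  t(31) = 7,  t(32) = 8,  t(33) = 15,  t(34) = 6,  t(35) = 4,  t(36) = 10,  t(37) = 14,  t(38) = 7.
The sequence repeats with period 36.
(12088 - 1) mod 36 = 27, so t(12088) = t(28) = 12.

12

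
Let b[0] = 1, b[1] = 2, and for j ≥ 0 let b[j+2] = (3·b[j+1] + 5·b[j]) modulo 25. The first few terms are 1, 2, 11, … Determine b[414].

b[0] = 1, b[1] = 2, b[2] = 11, b[3] = 18, b[4] = 9, b[5] = 17, b[6] = 21, b[7] = 23, b[8] = 24, b[9] = 12, b[10] = 6, b[11] = 3, b[12] = 14, b[13] = 7, b[14] = 16, b[15] = 8, b[16] = 4, b[17] = 2, b[18] = 1, b[19] = 13, b[20] = 19, b[21] = 22, b[22] = 11, b[23] = 18.
Since (b[22], b[23]) = (b[2], b[3]) = (11, 18) (two consecutive terms determine the rest), the sequence is eventually periodic: after a pre-period of length 2 it cycles with period 20.
For j ≥ 2, b[j] depends only on (j - 2) mod 20. (414 - 2) mod 20 = 12, so b[414] = b[14] = 16.

16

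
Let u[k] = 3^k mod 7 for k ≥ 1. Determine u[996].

We have u[1] = 3,  u[2] = 2,  u[3] = 6,  u[4] = 4,  u[5] = 5,  u[6] = 1,  u[7] = 3.
Since u[7] = u[1] = 3, the sequence is periodic with period 6.
So u[996] = u[1 + ((996-1) mod 6)] = u[6] = 1.

1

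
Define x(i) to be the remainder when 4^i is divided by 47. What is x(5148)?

x(1) = 4; x(2) = 16; x(3) = 17; x(4) = 21; x(5) = 37; x(6) = 7; x(7) = 28; x(8) = 18; x(9) = 25; x(10) = 6; x(11) = 24; x(12) = 2; x(13) = 8; x(14) = 32; x(15) = 34; x(16) = 42; x(17) = 27; x(18) = 14; x(19) = 9; x(20) = 36; x(21) = 3; x(22) = 12; x(23) = 1; x(24) = 4.
Since x(24) = x(1) = 4, the sequence is periodic with period 23.
(5148 - 1) mod 23 = 18, so x(5148) = x(19) = 9.

9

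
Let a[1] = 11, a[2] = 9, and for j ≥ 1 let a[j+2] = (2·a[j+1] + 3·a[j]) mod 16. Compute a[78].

Computing terms: a[1] = 11, a[2] = 9, a[3] = 3, a[4] = 1, a[5] = 11, a[6] = 9.
The sequence repeats with period 4.
(78 - 1) mod 4 = 1, so a[78] = a[2] = 9.

9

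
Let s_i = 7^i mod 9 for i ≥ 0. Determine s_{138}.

1

s_0 = 1,  s_1 = 7,  s_2 = 4,  s_3 = 1.
The sequence repeats with period 3.
(138 - 0) mod 3 = 0, so s_{138} = s_0 = 1.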